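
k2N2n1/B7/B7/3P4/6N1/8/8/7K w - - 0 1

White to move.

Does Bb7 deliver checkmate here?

no

After Bb7: black king on a8; in check: yes, from the white bishop on b7.
Black has 1 legal reply: Kxa7.
In check but a legal move exists → not checkmate.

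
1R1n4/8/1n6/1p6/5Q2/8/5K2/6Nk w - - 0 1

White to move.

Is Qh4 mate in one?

yes

After Qh4: black king on h1; in check: yes, from the white queen on h4.
King squares — g1: attacked by Kf2; g2: attacked by Kf2; h2: attacked by Qh4.
Black has no legal moves → checkmate.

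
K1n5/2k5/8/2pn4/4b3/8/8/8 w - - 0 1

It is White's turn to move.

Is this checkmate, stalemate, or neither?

stalemate

White to move; white king on a8.
In check: no.
King squares — a7: attacked by Nc8; b7: attacked by Kc7; b8: attacked by Kc7.
Legal moves for White: none.
Not in check and no legal moves → stalemate.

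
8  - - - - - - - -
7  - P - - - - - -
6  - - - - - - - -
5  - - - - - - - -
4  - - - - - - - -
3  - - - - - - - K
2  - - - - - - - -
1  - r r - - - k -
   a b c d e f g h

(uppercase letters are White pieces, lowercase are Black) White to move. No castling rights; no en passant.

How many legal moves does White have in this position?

White to move; king on h3.
In check: no.
Legal moves: Kh4, Kg4, Kg3, b8=Q, b8=R, b8=B, b8=N.
Count: 7.

7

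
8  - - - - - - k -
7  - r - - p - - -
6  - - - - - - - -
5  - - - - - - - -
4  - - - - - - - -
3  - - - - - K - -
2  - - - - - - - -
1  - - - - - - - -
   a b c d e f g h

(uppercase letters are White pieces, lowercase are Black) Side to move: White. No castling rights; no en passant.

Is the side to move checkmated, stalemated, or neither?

neither

White to move; white king on f3.
In check: no.
Legal moves for White: Kg4, Kf4, Ke4, Kg3, Ke3, Kg2, Kf2, Ke2.
White has 8 legal moves and is not in check → neither.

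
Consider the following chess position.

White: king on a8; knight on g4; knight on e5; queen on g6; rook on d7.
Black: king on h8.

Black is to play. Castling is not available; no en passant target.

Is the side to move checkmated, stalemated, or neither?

stalemate

Black to move; black king on h8.
In check: no.
King squares — g7: attacked by Qg6; h7: attacked by Qg6; g8: attacked by Qg6.
Legal moves for Black: none.
Not in check and no legal moves → stalemate.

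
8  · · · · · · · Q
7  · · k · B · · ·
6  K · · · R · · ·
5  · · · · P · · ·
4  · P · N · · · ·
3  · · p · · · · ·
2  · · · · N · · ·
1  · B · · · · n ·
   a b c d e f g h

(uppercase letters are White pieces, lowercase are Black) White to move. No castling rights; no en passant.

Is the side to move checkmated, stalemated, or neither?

White to move; white king on a6.
In check: no.
Legal moves for White include: Qg8, Qf8, Qe8, Qd8#, Qc8+, Qb8+, Qa8, Qh7, Qg7, Qh6, Qf6, Qh5, Qh4, Qh3, Qh2, Qh1, Bf8, Bd8+, ... (list truncated; more exist).
White has legal moves and is not in check → neither.

neither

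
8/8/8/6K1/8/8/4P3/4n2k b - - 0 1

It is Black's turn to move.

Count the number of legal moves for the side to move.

Black to move; king on h1.
In check: no.
Legal moves: Kh2, Kg2, Kg1, Nf3+, Nd3, Ng2, Nc2.
Count: 7.

7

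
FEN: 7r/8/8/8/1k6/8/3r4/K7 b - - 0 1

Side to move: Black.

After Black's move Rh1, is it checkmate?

yes

After Rh1: white king on a1; in check: yes, from the black rook on h1.
King squares — b1: attacked by Rh1; a2: attacked by Rd2; b2: attacked by Rd2.
White has no legal moves → checkmate.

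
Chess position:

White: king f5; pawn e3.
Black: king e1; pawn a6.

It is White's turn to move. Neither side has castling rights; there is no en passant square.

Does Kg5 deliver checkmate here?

After Kg5: black king on e1; in check: no.
Black is not in check, so this cannot be checkmate.

no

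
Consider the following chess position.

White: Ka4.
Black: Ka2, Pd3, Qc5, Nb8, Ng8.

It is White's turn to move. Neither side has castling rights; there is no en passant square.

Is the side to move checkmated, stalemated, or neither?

stalemate

White to move; white king on a4.
In check: no.
King squares — a3: attacked by Ka2; b3: attacked by Ka2; b4: attacked by Qc5; a5: attacked by Qc5; b5: attacked by Qc5.
Legal moves for White: none.
Not in check and no legal moves → stalemate.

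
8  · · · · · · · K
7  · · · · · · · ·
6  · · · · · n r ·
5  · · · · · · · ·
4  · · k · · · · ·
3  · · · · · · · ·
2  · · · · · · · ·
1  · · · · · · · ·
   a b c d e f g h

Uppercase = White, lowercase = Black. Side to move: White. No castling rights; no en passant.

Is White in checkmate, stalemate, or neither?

White to move; white king on h8.
In check: no.
King squares — g7: attacked by Rg6; h7: attacked by Nf6; g8: attacked by Nf6.
Legal moves for White: none.
Not in check and no legal moves → stalemate.

stalemate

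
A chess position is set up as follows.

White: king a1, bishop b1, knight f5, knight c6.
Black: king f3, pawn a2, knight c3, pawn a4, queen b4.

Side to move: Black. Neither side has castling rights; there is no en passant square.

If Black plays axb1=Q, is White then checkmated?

yes

After axb1=Q: white king on a1; in check: yes, from the black queen on b1.
King squares — b1: attacked by Nc3; a2: attacked by Qb1; b2: attacked by Qb1.
White has no legal moves → checkmate.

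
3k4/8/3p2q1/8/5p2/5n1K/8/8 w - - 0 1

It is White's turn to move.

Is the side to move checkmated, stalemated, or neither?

stalemate

White to move; white king on h3.
In check: no.
King squares — g2: attacked by Qg6; h2: attacked by Nf3; g3: attacked by Pf4; g4: attacked by Qg6; h4: attacked by Nf3.
Legal moves for White: none.
Not in check and no legal moves → stalemate.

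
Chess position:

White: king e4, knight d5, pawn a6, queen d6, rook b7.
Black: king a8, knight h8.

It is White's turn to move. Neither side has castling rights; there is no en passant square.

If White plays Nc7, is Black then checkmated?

yes

After Nc7: black king on a8; in check: yes, from the white knight on c7.
King squares — a7: attacked by Rb7; b7: attacked by Pa6; b8: attacked by Rb7.
Black has no legal moves → checkmate.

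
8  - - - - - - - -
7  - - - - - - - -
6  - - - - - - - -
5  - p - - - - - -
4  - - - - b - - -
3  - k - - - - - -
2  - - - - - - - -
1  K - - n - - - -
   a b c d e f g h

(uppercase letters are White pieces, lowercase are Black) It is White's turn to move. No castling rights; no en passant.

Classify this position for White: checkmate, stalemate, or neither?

stalemate

White to move; white king on a1.
In check: no.
King squares — b1: attacked by Be4; a2: attacked by Kb3; b2: attacked by Nd1.
Legal moves for White: none.
Not in check and no legal moves → stalemate.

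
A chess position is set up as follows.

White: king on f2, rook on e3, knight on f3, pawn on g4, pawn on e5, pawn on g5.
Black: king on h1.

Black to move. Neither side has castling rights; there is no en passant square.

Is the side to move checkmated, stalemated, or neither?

stalemate

Black to move; black king on h1.
In check: no.
King squares — g1: attacked by Kf2; g2: attacked by Kf2; h2: attacked by Nf3.
Legal moves for Black: none.
Not in check and no legal moves → stalemate.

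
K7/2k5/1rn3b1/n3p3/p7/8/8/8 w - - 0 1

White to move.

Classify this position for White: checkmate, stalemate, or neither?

stalemate

White to move; white king on a8.
In check: no.
King squares — a7: attacked by Nc6; b7: attacked by Na5; b8: attacked by Rb6.
Legal moves for White: none.
Not in check and no legal moves → stalemate.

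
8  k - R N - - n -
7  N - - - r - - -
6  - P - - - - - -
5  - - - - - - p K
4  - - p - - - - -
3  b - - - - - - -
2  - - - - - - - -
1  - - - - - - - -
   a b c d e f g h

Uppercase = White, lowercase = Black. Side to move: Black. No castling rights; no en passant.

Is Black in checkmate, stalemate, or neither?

Black to move; black king on a8.
In check: yes, from the white rook on c8.
King squares — a7: attacked by Pb6; b7: attacked by Nd8; b8: attacked by Rc8.
Legal moves for Black: none.
In check with no legal moves → checkmate.

checkmate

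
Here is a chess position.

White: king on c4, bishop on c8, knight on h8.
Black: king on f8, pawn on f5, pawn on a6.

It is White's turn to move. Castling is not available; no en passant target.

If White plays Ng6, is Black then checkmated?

After Ng6: black king on f8; in check: yes, from the white knight on g6.
Black has 4 legal replies: Kg8, Ke8, Kg7, Kf7.
In check but a legal move exists → not checkmate.

no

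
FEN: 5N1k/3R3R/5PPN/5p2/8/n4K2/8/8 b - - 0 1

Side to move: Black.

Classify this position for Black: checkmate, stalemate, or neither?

checkmate

Black to move; black king on h8.
In check: yes, from the white rook on h7.
King squares — g7: attacked by Pf6; h7: attacked by Pg6; g8: attacked by Nh6.
Legal moves for Black: none.
In check with no legal moves → checkmate.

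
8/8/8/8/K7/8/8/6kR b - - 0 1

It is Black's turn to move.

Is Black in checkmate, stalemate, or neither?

Black to move; black king on g1.
In check: yes, from the white rook on h1.
Legal moves for Black: Kg2, Kf2, Kxh1.
Black is in check but has 3 legal moves → neither.

neither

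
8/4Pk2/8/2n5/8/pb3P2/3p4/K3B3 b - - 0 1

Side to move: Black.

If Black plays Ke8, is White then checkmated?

no

After Ke8: white king on a1; in check: no.
White is not in check, so this cannot be checkmate.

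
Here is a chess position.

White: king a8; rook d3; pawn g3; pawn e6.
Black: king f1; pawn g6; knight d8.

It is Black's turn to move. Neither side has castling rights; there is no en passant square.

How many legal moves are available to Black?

Black to move; king on f1.
In check: no.
Legal moves: Nf7, Nb7, Nxe6, Nc6, Kg2, Kf2, Ke2, Kg1, Ke1, g5.
Count: 10.

10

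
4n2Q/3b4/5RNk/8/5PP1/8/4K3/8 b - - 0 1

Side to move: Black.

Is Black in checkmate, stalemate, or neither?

Black to move; black king on h6.
In check: yes, from the white queen on h8.
King squares — g5: attacked by Pf4; h5: attacked by Pg4; g6: attacked by Rf6; g7: attacked by Qh8; h7: attacked by Qh8.
Legal moves for Black: none.
In check with no legal moves → checkmate.

checkmate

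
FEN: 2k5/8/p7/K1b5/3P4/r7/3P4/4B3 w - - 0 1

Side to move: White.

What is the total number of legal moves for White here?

White to move; king on a5.
In check: yes, from the black rook on a3.
Legal moves: none.
Count: 0.

0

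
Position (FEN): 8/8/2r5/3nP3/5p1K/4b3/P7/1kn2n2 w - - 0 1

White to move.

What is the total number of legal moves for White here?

7

White to move; king on h4.
In check: no.
Legal moves: Kh5, Kg5, Kg4, Kh3, e6, a3, a4.
Count: 7.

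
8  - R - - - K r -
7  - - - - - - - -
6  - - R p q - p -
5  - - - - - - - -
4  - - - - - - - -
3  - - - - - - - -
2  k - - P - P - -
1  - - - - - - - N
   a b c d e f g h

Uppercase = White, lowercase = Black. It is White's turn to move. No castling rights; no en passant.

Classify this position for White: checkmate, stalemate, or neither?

checkmate

White to move; white king on f8.
In check: yes, from the black rook on g8.
King squares — e7: attacked by Qe6; f7: attacked by Qe6; g7: attacked by Rg8; e8: attacked by Qe6; g8: attacked by Qe6.
Legal moves for White: none.
In check with no legal moves → checkmate.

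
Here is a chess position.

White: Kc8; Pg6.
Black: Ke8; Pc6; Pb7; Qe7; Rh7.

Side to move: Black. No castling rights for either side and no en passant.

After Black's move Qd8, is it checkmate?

yes

After Qd8: white king on c8; in check: yes, from the black queen on d8.
King squares — b7: attacked by Rh7; c7: attacked by Rh7; d7: attacked by Rh7; b8: attacked by Qd8; d8: attacked by Ke8.
White has no legal moves → checkmate.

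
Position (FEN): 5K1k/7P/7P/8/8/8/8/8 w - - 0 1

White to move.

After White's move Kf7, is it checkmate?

no

After Kf7: black king on h8; in check: no.
Black is not in check, so this cannot be checkmate.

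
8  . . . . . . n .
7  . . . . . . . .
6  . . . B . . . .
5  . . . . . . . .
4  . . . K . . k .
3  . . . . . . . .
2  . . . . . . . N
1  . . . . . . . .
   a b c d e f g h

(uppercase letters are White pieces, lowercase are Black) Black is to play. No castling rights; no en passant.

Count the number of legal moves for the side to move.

5

Black to move; king on g4.
In check: yes, from the white knight on h2.
Legal moves: Kh5, Kg5, Kf5, Kh4, Kh3.
Count: 5.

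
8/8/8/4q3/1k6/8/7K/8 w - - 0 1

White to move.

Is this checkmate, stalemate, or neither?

White to move; white king on h2.
In check: yes, from the black queen on e5.
Legal moves for White: Kh3, Kg2, Kh1, Kg1.
White is in check but has 4 legal moves → neither.

neither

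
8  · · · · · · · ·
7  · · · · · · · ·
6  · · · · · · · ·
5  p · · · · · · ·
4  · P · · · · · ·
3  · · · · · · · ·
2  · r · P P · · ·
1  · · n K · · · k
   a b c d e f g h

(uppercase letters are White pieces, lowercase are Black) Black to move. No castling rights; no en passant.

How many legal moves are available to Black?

Black to move; king on h1.
In check: no.
Legal moves: Rxb4, Rb3, Rxd2+, Rc2, Ra2, Rb1, Kh2, Kg2, Kg1, Nd3, Nb3, Nxe2, Na2, axb4, a4.
Count: 15.

15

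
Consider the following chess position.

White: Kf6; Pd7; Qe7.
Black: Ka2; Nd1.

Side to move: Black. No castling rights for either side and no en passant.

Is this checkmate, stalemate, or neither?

Black to move; black king on a2.
In check: no.
Legal moves for Black: Kb3, Kb2, Kb1, Ka1, Ne3, Nc3, Nf2, Nb2.
Black has 8 legal moves and is not in check → neither.

neither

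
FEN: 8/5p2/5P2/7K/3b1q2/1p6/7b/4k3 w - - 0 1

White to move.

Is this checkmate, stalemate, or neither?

White to move; white king on h5.
In check: no.
King squares — g4: attacked by Qf4; h4: attacked by Qf4; g5: attacked by Qf4; g6: attacked by Pf7; h6: attacked by Qf4.
Legal moves for White: none.
Not in check and no legal moves → stalemate.

stalemate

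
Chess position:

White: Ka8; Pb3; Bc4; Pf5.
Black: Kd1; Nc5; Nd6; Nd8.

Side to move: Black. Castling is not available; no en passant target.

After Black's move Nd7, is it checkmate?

After Nd7: white king on a8; in check: no.
White is not in check, so this cannot be checkmate.

no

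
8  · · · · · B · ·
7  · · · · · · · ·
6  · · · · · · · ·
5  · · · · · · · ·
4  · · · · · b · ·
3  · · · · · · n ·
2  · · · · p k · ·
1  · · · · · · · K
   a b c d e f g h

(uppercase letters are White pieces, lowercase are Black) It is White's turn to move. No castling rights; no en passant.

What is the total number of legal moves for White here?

White to move; king on h1.
In check: yes, from the black knight on g3.
Legal moves: Kh2.
Count: 1.

1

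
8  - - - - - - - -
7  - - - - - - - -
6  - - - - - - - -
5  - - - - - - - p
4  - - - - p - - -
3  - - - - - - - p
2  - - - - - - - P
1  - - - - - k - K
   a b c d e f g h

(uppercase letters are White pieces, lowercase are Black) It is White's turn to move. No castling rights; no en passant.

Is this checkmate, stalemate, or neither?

White to move; white king on h1.
In check: no.
King squares — g1: attacked by Kf1; g2: attacked by Kf1; h2: own pawn.
Legal moves for White: none.
Not in check and no legal moves → stalemate.

stalemate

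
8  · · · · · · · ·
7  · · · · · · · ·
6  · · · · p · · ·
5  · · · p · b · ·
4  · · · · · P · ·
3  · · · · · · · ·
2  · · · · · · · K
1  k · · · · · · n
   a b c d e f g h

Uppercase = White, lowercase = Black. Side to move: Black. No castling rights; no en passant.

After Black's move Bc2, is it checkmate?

After Bc2: white king on h2; in check: no.
White is not in check, so this cannot be checkmate.

no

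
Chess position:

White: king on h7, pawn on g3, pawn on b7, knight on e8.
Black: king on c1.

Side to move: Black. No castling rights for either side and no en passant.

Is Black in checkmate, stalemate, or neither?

neither

Black to move; black king on c1.
In check: no.
Legal moves for Black: Kd2, Kc2, Kb2, Kd1, Kb1.
Black has 5 legal moves and is not in check → neither.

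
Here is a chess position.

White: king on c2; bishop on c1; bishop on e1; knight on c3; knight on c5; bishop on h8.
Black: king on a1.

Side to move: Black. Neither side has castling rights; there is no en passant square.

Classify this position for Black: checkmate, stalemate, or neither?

stalemate

Black to move; black king on a1.
In check: no.
King squares — b1: attacked by Kc2; a2: attacked by Nc3; b2: attacked by Bc1.
Legal moves for Black: none.
Not in check and no legal moves → stalemate.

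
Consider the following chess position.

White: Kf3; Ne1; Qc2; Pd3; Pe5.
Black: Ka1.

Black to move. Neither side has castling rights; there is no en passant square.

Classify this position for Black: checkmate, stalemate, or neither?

stalemate

Black to move; black king on a1.
In check: no.
King squares — b1: attacked by Qc2; a2: attacked by Qc2; b2: attacked by Qc2.
Legal moves for Black: none.
Not in check and no legal moves → stalemate.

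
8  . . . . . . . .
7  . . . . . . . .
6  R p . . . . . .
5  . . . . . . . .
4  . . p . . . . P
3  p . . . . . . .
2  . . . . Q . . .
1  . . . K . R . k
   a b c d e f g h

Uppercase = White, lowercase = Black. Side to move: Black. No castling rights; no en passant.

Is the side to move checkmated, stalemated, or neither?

Black to move; black king on h1.
In check: yes, from the white rook on f1.
King squares — g1: attacked by Rf1; g2: attacked by Qe2; h2: attacked by Qe2.
Legal moves for Black: none.
In check with no legal moves → checkmate.

checkmate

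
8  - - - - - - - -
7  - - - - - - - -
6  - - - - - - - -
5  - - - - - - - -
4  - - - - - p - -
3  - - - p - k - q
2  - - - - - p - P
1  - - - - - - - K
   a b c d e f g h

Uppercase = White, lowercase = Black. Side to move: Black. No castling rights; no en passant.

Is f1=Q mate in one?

yes

After f1=Q: white king on h1; in check: yes, from the black queen on f1.
King squares — g1: attacked by Qf1; g2: attacked by Qf1; h2: own pawn.
White has no legal moves → checkmate.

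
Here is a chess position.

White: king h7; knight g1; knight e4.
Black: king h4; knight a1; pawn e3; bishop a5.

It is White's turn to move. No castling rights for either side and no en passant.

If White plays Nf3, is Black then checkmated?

After Nf3: black king on h4; in check: yes, from the white knight on f3.
Black has 3 legal replies: Kh5, Kg4, Kh3.
In check but a legal move exists → not checkmate.

no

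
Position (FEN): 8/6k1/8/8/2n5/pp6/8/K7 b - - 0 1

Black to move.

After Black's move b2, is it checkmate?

After b2: white king on a1; in check: yes, from the black pawn on b2.
White has 2 legal replies: Ka2, Kb1.
In check but a legal move exists → not checkmate.

no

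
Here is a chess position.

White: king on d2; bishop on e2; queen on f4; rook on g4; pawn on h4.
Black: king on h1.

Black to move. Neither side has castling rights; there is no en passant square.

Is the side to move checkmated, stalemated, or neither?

stalemate

Black to move; black king on h1.
In check: no.
King squares — g1: attacked by Rg4; g2: attacked by Rg4; h2: attacked by Qf4.
Legal moves for Black: none.
Not in check and no legal moves → stalemate.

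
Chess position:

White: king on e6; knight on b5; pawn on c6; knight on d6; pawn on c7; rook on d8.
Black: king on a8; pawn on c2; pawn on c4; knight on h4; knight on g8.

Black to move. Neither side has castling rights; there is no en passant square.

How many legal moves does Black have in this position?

Black to move; king on a8.
In check: yes, from the white rook on d8.
Legal moves: none.
Count: 0.

0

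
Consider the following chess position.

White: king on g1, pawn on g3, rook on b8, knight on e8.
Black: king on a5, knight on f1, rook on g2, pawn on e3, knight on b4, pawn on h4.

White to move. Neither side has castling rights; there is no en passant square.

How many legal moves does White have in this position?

White to move; king on g1.
In check: yes, from the black rook on g2.
Legal moves: Kxg2, Kh1, Kxf1.
Count: 3.

3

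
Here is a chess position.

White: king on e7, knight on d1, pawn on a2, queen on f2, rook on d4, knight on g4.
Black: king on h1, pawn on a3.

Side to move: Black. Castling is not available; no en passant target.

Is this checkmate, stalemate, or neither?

Black to move; black king on h1.
In check: no.
King squares — g1: attacked by Qf2; g2: attacked by Qf2; h2: attacked by Qf2.
Legal moves for Black: none.
Not in check and no legal moves → stalemate.

stalemate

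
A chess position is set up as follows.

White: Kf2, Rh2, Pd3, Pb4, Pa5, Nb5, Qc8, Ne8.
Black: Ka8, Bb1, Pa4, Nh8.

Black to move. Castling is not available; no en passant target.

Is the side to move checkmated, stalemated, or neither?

Black to move; black king on a8.
In check: yes, from the white queen on c8.
King squares — a7: attacked by Nb5; b7: attacked by Qc8; b8: attacked by Qc8.
Legal moves for Black: none.
In check with no legal moves → checkmate.

checkmate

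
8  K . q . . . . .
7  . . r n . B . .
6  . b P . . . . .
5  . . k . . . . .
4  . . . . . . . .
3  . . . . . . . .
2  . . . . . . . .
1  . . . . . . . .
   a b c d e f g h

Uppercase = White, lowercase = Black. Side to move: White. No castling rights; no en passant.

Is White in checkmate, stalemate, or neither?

White to move; white king on a8.
In check: yes, from the black queen on c8.
King squares — a7: attacked by Bb6; b7: attacked by Rc7; b8: attacked by Nd7.
Legal moves for White: none.
In check with no legal moves → checkmate.

checkmate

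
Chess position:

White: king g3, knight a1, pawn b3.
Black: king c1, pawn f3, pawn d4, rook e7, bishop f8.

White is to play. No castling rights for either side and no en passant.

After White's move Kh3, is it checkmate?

After Kh3: black king on c1; in check: no.
Black is not in check, so this cannot be checkmate.

no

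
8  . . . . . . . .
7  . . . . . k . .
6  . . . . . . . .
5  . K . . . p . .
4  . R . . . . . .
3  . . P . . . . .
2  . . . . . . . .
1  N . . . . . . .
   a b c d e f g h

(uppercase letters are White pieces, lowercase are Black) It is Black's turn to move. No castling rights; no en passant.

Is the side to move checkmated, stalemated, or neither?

neither

Black to move; black king on f7.
In check: no.
Legal moves for Black: Kg8, Kf8, Ke8, Kg7, Ke7, Kg6, Kf6, Ke6, f4.
Black has 9 legal moves and is not in check → neither.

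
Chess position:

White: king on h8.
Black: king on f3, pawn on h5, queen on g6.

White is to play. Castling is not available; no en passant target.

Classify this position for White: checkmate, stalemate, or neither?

White to move; white king on h8.
In check: no.
King squares — g7: attacked by Qg6; h7: attacked by Qg6; g8: attacked by Qg6.
Legal moves for White: none.
Not in check and no legal moves → stalemate.

stalemate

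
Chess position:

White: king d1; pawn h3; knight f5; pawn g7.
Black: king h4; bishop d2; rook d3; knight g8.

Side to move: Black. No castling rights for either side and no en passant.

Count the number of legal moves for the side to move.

3

Black to move; king on h4.
In check: yes, from the white knight on f5.
Legal moves: Kh5, Kg5, Kxh3.
Count: 3.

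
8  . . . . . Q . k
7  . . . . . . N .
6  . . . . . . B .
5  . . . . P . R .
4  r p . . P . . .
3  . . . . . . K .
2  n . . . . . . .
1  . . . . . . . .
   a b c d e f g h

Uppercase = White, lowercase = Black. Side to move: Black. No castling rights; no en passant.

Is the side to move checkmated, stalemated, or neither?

Black to move; black king on h8.
In check: yes, from the white queen on f8.
King squares — g7: attacked by Qf8; h7: attacked by Bg6; g8: attacked by Qf8.
Legal moves for Black: none.
In check with no legal moves → checkmate.

checkmate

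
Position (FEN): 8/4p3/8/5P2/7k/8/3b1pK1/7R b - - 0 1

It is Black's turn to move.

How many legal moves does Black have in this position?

2

Black to move; king on h4.
In check: yes, from the white rook on h1.
Legal moves: Kg5, Kg4.
Count: 2.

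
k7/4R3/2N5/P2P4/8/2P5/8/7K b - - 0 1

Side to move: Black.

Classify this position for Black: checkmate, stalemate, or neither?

stalemate

Black to move; black king on a8.
In check: no.
King squares — a7: attacked by Nc6; b7: attacked by Re7; b8: attacked by Nc6.
Legal moves for Black: none.
Not in check and no legal moves → stalemate.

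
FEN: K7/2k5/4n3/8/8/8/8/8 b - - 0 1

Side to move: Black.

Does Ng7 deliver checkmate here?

no

After Ng7: white king on a8; in check: no.
White is not in check, so this cannot be checkmate.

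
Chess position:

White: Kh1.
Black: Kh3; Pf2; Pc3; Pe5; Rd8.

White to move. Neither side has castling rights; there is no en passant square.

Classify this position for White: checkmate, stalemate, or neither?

White to move; white king on h1.
In check: no.
King squares — g1: attacked by Pf2; g2: attacked by Kh3; h2: attacked by Kh3.
Legal moves for White: none.
Not in check and no legal moves → stalemate.

stalemate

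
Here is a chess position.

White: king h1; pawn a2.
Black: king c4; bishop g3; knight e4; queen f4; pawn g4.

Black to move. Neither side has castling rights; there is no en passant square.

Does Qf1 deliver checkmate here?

yes

After Qf1: white king on h1; in check: yes, from the black queen on f1.
King squares — g1: attacked by Qf1; g2: attacked by Qf1; h2: attacked by Bg3.
White has no legal moves → checkmate.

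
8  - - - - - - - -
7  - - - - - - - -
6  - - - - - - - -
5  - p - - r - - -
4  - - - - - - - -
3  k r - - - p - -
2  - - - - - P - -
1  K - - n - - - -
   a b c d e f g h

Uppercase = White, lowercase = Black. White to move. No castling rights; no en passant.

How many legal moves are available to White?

White to move; king on a1.
In check: no.
Legal moves: none.
Count: 0.

0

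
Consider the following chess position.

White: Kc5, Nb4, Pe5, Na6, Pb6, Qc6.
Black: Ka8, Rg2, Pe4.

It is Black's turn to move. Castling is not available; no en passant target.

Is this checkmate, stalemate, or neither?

checkmate

Black to move; black king on a8.
In check: yes, from the white queen on c6.
King squares — a7: attacked by Pb6; b7: attacked by Qc6; b8: attacked by Na6.
Legal moves for Black: none.
In check with no legal moves → checkmate.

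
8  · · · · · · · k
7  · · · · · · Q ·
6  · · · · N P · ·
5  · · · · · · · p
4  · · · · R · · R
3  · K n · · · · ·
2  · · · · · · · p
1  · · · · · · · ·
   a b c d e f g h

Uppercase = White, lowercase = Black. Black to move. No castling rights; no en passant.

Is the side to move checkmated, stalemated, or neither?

checkmate

Black to move; black king on h8.
In check: yes, from the white queen on g7.
King squares — g7: attacked by Ne6; h7: attacked by Qg7; g8: attacked by Qg7.
Legal moves for Black: none.
In check with no legal moves → checkmate.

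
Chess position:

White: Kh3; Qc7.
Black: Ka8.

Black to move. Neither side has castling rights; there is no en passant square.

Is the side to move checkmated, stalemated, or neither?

Black to move; black king on a8.
In check: no.
King squares — a7: attacked by Qc7; b7: attacked by Qc7; b8: attacked by Qc7.
Legal moves for Black: none.
Not in check and no legal moves → stalemate.

stalemate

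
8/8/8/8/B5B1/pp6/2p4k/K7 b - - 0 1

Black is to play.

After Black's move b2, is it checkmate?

After b2: white king on a1; in check: yes, from the black pawn on b2.
White has 1 legal reply: Ka2.
In check but a legal move exists → not checkmate.

no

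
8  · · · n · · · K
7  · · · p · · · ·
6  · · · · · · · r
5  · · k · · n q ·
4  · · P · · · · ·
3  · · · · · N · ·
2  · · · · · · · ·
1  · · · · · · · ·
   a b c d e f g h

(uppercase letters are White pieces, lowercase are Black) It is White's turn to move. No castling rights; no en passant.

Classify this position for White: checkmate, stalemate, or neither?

checkmate

White to move; white king on h8.
In check: yes, from the black rook on h6.
King squares — g7: attacked by Nf5; h7: attacked by Rh6; g8: attacked by Qg5.
Legal moves for White: none.
In check with no legal moves → checkmate.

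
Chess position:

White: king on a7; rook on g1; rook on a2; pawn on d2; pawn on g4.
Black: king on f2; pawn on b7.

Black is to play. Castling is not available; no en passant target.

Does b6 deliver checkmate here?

After b6: white king on a7; in check: no.
White is not in check, so this cannot be checkmate.

no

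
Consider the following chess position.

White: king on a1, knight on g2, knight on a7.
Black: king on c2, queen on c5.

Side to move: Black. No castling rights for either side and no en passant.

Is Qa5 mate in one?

yes

After Qa5: white king on a1; in check: yes, from the black queen on a5.
King squares — b1: attacked by Kc2; a2: attacked by Qa5; b2: attacked by Kc2.
White has no legal moves → checkmate.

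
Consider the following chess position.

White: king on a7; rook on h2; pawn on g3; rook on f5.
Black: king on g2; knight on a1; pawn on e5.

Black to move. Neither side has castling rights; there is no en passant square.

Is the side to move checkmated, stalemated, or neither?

neither

Black to move; black king on g2.
In check: yes, from the white rook on h2.
King squares — f1: attacked by Rf5; g1: available; h1: attacked by Rh2; f2: attacked by Rh2; h2: available; f3: attacked by Rf5; g3: available; h3: attacked by Rh2.
Legal moves for Black: Kxg3, Kxh2, Kg1.
Black is in check but has 3 legal moves → neither.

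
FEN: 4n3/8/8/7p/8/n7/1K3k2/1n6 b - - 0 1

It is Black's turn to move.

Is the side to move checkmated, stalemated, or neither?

Black to move; black king on f2.
In check: no.
Legal moves for Black: Ng7, Nc7, Nf6, Nd6, Nb5, Nc4+, Nc2, Kg3, Kf3, Ke3, Kg2, Ke2, Kg1, Kf1, Ke1, Nc3, Nd2, h4.
Black has 18 legal moves and is not in check → neither.

neither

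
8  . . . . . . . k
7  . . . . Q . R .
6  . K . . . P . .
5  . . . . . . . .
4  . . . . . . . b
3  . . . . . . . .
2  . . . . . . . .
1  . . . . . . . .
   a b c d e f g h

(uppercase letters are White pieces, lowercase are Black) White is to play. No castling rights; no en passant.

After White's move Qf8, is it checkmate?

After Qf8: black king on h8; in check: yes, from the white queen on f8.
King squares — g7: attacked by Pf6; h7: attacked by Rg7; g8: attacked by Rg7.
Black has no legal moves → checkmate.

yes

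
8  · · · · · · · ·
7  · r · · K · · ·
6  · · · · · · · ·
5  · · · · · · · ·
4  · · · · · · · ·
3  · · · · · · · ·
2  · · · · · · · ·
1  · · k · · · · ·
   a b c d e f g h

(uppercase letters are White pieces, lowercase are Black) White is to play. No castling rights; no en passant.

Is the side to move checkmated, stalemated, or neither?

White to move; white king on e7.
In check: yes, from the black rook on b7.
King squares — d6: available; e6: available; f6: available; d7: attacked by Rb7; f7: attacked by Rb7; d8: available; e8: available; f8: available.
Legal moves for White: Kf8, Ke8, Kd8, Kf6, Ke6, Kd6.
White is in check but has 6 legal moves → neither.

neither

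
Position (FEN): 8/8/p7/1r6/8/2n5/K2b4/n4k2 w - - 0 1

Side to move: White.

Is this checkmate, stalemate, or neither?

neither

White to move; white king on a2.
In check: yes, from the black knight on c3.
King squares — a1: available; b1: attacked by Nc3; b2: attacked by Rb5; a3: available; b3: attacked by Na1.
Legal moves for White: Ka3, Kxa1.
White is in check but has 2 legal moves → neither.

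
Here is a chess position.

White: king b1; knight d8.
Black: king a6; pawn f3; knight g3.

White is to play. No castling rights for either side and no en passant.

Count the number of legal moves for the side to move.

9

White to move; king on b1.
In check: no.
Legal moves: Nf7, Nb7, Ne6, Nc6, Kc2, Kb2, Ka2, Kc1, Ka1.
Count: 9.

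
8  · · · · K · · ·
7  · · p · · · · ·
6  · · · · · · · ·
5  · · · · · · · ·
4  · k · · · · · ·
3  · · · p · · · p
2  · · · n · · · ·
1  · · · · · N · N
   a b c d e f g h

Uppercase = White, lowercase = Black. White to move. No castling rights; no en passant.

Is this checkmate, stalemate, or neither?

neither

White to move; white king on e8.
In check: no.
Legal moves for White: Kf8, Kd8, Kf7, Ke7, Kd7, Nhg3, Nf2, Nfg3, Ne3, Nh2, Nxd2.
White has 11 legal moves and is not in check → neither.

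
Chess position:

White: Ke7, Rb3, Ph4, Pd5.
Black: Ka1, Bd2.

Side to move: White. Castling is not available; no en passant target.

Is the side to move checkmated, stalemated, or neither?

White to move; white king on e7.
In check: no.
Legal moves for White include: Kf8, Ke8, Kd8, Kf7, Kd7, Kf6, Ke6, Kd6, Rb8, Rb7, Rb6, Rb5, Rb4, Rh3, Rg3, Rf3, Re3, Rd3, ... (list truncated; more exist).
White has legal moves and is not in check → neither.

neither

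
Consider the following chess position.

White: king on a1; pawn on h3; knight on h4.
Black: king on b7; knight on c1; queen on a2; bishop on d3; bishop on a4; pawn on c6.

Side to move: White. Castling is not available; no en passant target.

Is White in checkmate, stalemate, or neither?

White to move; white king on a1.
In check: yes, from the black queen on a2.
King squares — b1: attacked by Qa2; a2: attacked by Nc1; b2: attacked by Qa2.
Legal moves for White: none.
In check with no legal moves → checkmate.

checkmate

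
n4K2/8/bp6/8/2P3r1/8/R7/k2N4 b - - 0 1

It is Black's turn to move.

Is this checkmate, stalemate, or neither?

Black to move; black king on a1.
In check: yes, from the white rook on a2.
King squares — b1: available; a2: available; b2: attacked by Nd1.
Legal moves for Black: Kxa2, Kb1.
Black is in check but has 2 legal moves → neither.

neither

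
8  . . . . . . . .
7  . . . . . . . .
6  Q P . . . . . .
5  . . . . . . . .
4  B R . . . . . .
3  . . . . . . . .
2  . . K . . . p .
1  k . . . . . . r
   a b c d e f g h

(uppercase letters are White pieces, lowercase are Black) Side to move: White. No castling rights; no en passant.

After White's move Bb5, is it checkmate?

After Bb5: black king on a1; in check: yes, from the white queen on a6.
King squares — b1: attacked by Kc2; a2: attacked by Qa6; b2: attacked by Kc2.
Black has no legal moves → checkmate.

yes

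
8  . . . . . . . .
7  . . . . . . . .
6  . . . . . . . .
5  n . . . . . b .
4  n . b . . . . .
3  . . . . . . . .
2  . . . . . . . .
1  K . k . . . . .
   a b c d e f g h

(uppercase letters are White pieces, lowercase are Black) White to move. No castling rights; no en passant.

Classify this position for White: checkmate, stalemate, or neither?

stalemate

White to move; white king on a1.
In check: no.
King squares — b1: attacked by Kc1; a2: attacked by Bc4; b2: attacked by Kc1.
Legal moves for White: none.
Not in check and no legal moves → stalemate.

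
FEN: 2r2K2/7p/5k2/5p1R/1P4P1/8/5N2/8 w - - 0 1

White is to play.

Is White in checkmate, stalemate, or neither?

checkmate

White to move; white king on f8.
In check: yes, from the black rook on c8.
King squares — e7: attacked by Kf6; f7: attacked by Kf6; g7: attacked by Kf6; e8: attacked by Rc8; g8: attacked by Rc8.
Legal moves for White: none.
In check with no legal moves → checkmate.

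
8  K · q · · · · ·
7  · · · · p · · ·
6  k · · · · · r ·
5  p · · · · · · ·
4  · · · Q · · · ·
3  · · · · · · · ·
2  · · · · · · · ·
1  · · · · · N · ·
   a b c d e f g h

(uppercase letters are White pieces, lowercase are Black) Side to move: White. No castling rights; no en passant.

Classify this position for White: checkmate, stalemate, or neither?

White to move; white king on a8.
In check: yes, from the black queen on c8.
King squares — a7: attacked by Ka6; b7: attacked by Ka6; b8: attacked by Qc8.
Legal moves for White: none.
In check with no legal moves → checkmate.

checkmate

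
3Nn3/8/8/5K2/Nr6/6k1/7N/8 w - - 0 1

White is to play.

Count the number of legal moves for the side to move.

15

White to move; king on f5.
In check: no.
Legal moves: Nf7, Nb7, Ne6, Nc6, Kg6, Ke6, Kg5, Ke5, Nb6, Nc5, Nc3, Nb2, Ng4, Nf3, Nf1+.
Count: 15.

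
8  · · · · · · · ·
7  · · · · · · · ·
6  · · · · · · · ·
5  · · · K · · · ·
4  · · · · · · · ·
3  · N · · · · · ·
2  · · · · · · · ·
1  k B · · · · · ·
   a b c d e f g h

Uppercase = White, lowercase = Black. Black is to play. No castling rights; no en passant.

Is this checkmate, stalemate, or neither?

Black to move; black king on a1.
In check: yes, from the white knight on b3.
Legal moves for Black: Kb2, Kxb1.
Black is in check but has 2 legal moves → neither.

neither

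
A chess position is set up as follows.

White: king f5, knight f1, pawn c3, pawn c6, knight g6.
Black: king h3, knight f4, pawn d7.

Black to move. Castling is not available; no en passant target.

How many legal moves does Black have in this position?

Black to move; king on h3.
In check: no.
Legal moves: Nxg6, Ne6, Nh5, Nd5, Nd3, Ng2, Ne2, Kg2, dxc6, d6, d5.
Count: 11.

11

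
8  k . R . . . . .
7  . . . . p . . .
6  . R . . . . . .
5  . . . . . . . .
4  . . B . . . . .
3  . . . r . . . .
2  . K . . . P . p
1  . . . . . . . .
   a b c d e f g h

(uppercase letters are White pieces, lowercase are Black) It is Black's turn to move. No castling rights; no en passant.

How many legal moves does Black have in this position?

1

Black to move; king on a8.
In check: yes, from the white rook on c8.
Legal moves: Ka7.
Count: 1.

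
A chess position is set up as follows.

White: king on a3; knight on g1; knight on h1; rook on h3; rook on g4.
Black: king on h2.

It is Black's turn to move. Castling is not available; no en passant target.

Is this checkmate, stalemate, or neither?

Black to move; black king on h2.
In check: yes, from the white rook on h3.
King squares — g1: attacked by Rg4; h1: attacked by Rh3; g2: attacked by Rg4; g3: attacked by Nh1; h3: attacked by Ng1.
Legal moves for Black: none.
In check with no legal moves → checkmate.

checkmate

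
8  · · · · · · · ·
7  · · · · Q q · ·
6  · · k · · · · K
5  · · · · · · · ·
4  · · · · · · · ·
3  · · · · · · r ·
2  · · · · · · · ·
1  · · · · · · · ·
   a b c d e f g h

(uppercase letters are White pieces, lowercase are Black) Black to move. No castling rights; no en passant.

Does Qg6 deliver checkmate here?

After Qg6: white king on h6; in check: yes, from the black queen on g6.
King squares — g5: attacked by Rg3; h5: attacked by Qg6; g6: attacked by Rg3; g7: attacked by Qg6; h7: attacked by Qg6.
White has no legal moves → checkmate.

yes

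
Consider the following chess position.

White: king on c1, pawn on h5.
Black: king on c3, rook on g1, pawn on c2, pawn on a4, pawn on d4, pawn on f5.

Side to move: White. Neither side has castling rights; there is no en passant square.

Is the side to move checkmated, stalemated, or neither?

White to move; white king on c1.
In check: yes, from the black rook on g1.
King squares — b1: attacked by Rg1; d1: attacked by Rg1; b2: attacked by Kc3; c2: attacked by Kc3; d2: attacked by Kc3.
Legal moves for White: none.
In check with no legal moves → checkmate.

checkmate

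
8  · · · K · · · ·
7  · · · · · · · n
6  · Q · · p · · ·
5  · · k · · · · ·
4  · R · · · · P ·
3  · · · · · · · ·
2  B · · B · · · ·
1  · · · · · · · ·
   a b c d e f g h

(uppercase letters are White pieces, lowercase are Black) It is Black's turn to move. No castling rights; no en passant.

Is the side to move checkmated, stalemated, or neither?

checkmate

Black to move; black king on c5.
In check: yes, from the white queen on b6.
King squares — b4: attacked by Bd2; c4: attacked by Ba2; d4: attacked by Rb4; b5: attacked by Rb4; d5: attacked by Ba2; b6: attacked by Rb4; c6: attacked by Qb6; d6: attacked by Qb6.
Legal moves for Black: none.
In check with no legal moves → checkmate.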